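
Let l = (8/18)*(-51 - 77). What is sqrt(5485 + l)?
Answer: 7*sqrt(997)/3 ≈ 73.676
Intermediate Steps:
l = -512/9 (l = (8*(1/18))*(-128) = (4/9)*(-128) = -512/9 ≈ -56.889)
sqrt(5485 + l) = sqrt(5485 - 512/9) = sqrt(48853/9) = 7*sqrt(997)/3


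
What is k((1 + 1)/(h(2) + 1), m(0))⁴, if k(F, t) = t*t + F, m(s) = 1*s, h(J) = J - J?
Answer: 16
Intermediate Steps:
h(J) = 0
m(s) = s
k(F, t) = F + t² (k(F, t) = t² + F = F + t²)
k((1 + 1)/(h(2) + 1), m(0))⁴ = ((1 + 1)/(0 + 1) + 0²)⁴ = (2/1 + 0)⁴ = (2*1 + 0)⁴ = (2 + 0)⁴ = 2⁴ = 16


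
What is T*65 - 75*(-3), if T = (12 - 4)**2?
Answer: 4385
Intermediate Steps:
T = 64 (T = 8**2 = 64)
T*65 - 75*(-3) = 64*65 - 75*(-3) = 4160 + 225 = 4385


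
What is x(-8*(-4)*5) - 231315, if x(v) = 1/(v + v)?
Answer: -74020799/320 ≈ -2.3132e+5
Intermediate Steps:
x(v) = 1/(2*v)
x(-8*(-4)*5) - 231315 = 1/(2*((-8*(-4)*5))) - 231315 = 1/(2*((32*5))) - 231315 = (1/2)/160 - 231315 = (1/2)*(1/160) - 231315 = 1/320 - 231315 = -74020799/320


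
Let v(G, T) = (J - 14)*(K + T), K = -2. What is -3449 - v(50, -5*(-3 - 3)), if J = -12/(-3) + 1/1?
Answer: -3197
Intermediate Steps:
J = 5 (J = -12*(-1/3) + 1*1 = 4 + 1 = 5)
v(G, T) = 18 - 9*T (v(G, T) = (5 - 14)*(-2 + T) = -9*(-2 + T) = 18 - 9*T)
-3449 - v(50, -5*(-3 - 3)) = -3449 - (18 - (-45)*(-3 - 3)) = -3449 - (18 - (-45)*(-6)) = -3449 - (18 - 9*30) = -3449 - (18 - 270) = -3449 - 1*(-252) = -3449 + 252 = -3197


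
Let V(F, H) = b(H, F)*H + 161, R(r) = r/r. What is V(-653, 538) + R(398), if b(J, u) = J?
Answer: 289606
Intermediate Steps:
R(r) = 1
V(F, H) = 161 + H² (V(F, H) = H*H + 161 = H² + 161 = 161 + H²)
V(-653, 538) + R(398) = (161 + 538²) + 1 = (161 + 289444) + 1 = 289605 + 1 = 289606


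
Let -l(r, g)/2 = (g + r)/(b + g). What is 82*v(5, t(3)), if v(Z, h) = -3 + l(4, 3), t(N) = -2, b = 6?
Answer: -3362/9 ≈ -373.56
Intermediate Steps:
l(r, g) = -2*(g + r)/(6 + g)
v(Z, h) = -41/9 (v(Z, h) = -3 + 2*(-1*3 - 1*4)/(6 + 3) = -3 + 2*(-3 - 4)/9 = -3 + 2*(⅑)*(-7) = -3 - 14/9 = -41/9)
82*v(5, t(3)) = 82*(-41/9) = -3362/9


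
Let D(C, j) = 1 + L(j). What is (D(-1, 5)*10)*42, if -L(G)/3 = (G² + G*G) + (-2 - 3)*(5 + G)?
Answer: 420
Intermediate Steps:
L(G) = 75 - 6*G² + 15*G (L(G) = -3*((G² + G*G) + (-2 - 3)*(5 + G)) = -3*((G² + G²) - 5*(5 + G)) = -3*(2*G² + (-25 - 5*G)) = -3*(-25 - 5*G + 2*G²) = 75 - 6*G² + 15*G)
D(C, j) = 76 - 6*j² + 15*j (D(C, j) = 1 + (75 - 6*j² + 15*j) = 76 - 6*j² + 15*j)
(D(-1, 5)*10)*42 = ((76 - 6*5² + 15*5)*10)*42 = ((76 - 6*25 + 75)*10)*42 = ((76 - 150 + 75)*10)*42 = (1*10)*42 = 10*42 = 420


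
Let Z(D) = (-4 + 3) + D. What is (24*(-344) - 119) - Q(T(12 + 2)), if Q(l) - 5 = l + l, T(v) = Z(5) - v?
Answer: -8360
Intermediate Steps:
Z(D) = -1 + D
T(v) = 4 - v (T(v) = (-1 + 5) - v = 4 - v)
Q(l) = 5 + 2*l (Q(l) = 5 + (l + l) = 5 + 2*l)
(24*(-344) - 119) - Q(T(12 + 2)) = (24*(-344) - 119) - (5 + 2*(4 - (12 + 2))) = (-8256 - 119) - (5 + 2*(4 - 1*14)) = -8375 - (5 + 2*(4 - 14)) = -8375 - (5 + 2*(-10)) = -8375 - (5 - 20) = -8375 - 1*(-15) = -8375 + 15 = -8360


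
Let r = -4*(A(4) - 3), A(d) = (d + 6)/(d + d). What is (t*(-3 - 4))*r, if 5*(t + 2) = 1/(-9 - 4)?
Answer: 6419/65 ≈ 98.754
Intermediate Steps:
t = -131/65 (t = -2 + 1/(5*(-9 - 4)) = -2 + (1/5)/(-13) = -2 + (1/5)*(-1/13) = -2 - 1/65 = -131/65 ≈ -2.0154)
A(d) = (6 + d)/(2*d) (A(d) = (6 + d)/((2*d)) = (6 + d)*(1/(2*d)) = (6 + d)/(2*d))
r = 7 (r = -4*((1/2)*(6 + 4)/4 - 3) = -4*((1/2)*(1/4)*10 - 3) = -4*(5/4 - 3) = -4*(-7/4) = 7)
(t*(-3 - 4))*r = -131*(-3 - 4)/65*7 = -131/65*(-7)*7 = (917/65)*7 = 6419/65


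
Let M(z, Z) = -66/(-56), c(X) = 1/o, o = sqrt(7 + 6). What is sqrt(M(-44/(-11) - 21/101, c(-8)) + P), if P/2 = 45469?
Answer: sqrt(17824079)/14 ≈ 301.56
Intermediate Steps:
P = 90938 (P = 2*45469 = 90938)
o = sqrt(13) ≈ 3.6056
c(X) = sqrt(13)/13 (c(X) = 1/(sqrt(13)) = sqrt(13)/13)
M(z, Z) = 33/28 (M(z, Z) = -66*(-1/56) = 33/28)
sqrt(M(-44/(-11) - 21/101, c(-8)) + P) = sqrt(33/28 + 90938) = sqrt(2546297/28) = sqrt(17824079)/14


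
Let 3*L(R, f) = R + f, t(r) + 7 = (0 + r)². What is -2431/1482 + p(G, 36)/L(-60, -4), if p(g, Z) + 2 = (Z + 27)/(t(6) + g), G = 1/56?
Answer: -4885769/2964000 ≈ -1.6484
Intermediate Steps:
G = 1/56 ≈ 0.017857
t(r) = -7 + r² (t(r) = -7 + (0 + r)² = -7 + r²)
p(g, Z) = -2 + (27 + Z)/(29 + g) (p(g, Z) = -2 + (Z + 27)/((-7 + 6²) + g) = -2 + (27 + Z)/((-7 + 36) + g) = -2 + (27 + Z)/(29 + g))
L(R, f) = R/3 + f/3 (L(R, f) = (R + f)/3 = R/3 + f/3)
-2431/1482 + p(G, 36)/L(-60, -4) = -2431/1482 + ((-31 + 36 - 2*1/56)/(29 + 1/56))/((⅓)*(-60) + (⅓)*(-4)) = -2431*1/1482 + ((-31 + 36 - 1/28)/(1625/56))/(-20 - 4/3) = -187/114 + ((56/1625)*(139/28))/(-64/3) = -187/114 + (278/1625)*(-3/64) = -187/114 - 417/52000 = -4885769/2964000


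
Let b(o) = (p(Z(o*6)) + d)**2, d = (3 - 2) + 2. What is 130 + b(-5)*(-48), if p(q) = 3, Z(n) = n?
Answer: -1598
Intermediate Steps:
d = 3 (d = 1 + 2 = 3)
b(o) = 36 (b(o) = (3 + 3)**2 = 6**2 = 36)
130 + b(-5)*(-48) = 130 + 36*(-48) = 130 - 1728 = -1598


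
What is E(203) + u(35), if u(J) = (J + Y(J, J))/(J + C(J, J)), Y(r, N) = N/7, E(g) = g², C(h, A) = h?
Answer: 288467/7 ≈ 41210.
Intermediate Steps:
Y(r, N) = N/7 (Y(r, N) = N*(⅐) = N/7)
u(J) = 4/7 (u(J) = (J + J/7)/(J + J) = (8*J/7)/((2*J)) = (8*J/7)*(1/(2*J)) = 4/7)
E(203) + u(35) = 203² + 4/7 = 41209 + 4/7 = 288467/7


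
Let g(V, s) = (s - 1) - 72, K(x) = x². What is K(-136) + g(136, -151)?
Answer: 18272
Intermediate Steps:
g(V, s) = -73 + s (g(V, s) = (-1 + s) - 72 = -73 + s)
K(-136) + g(136, -151) = (-136)² + (-73 - 151) = 18496 - 224 = 18272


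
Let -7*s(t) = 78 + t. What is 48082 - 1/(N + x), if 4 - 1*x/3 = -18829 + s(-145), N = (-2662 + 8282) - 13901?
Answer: 16219260643/337325 ≈ 48082.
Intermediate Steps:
s(t) = -78/7 - t/7 (s(t) = -(78 + t)/7 = -78/7 - t/7)
N = -8281 (N = 5620 - 13901 = -8281)
x = 395292/7 (x = 12 - 3*(-18829 + (-78/7 - ⅐*(-145))) = 12 - 3*(-18829 + (-78/7 + 145/7)) = 12 - 3*(-18829 + 67/7) = 12 - 3*(-131736/7) = 12 + 395208/7 = 395292/7 ≈ 56470.)
48082 - 1/(N + x) = 48082 - 1/(-8281 + 395292/7) = 48082 - 1/337325/7 = 48082 - 1*7/337325 = 48082 - 7/337325 = 16219260643/337325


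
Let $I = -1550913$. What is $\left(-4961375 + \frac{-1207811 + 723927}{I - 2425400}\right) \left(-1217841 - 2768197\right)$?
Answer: $\frac{78636475657211332658}{3976313} \approx 1.9776 \cdot 10^{13}$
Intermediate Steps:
$\left(-4961375 + \frac{-1207811 + 723927}{I - 2425400}\right) \left(-1217841 - 2768197\right) = \left(-4961375 + \frac{-1207811 + 723927}{-1550913 - 2425400}\right) \left(-1217841 - 2768197\right) = \left(-4961375 - \frac{483884}{-3976313}\right) \left(-3986038\right) = \left(-4961375 - - \frac{483884}{3976313}\right) \left(-3986038\right) = \left(-4961375 + \frac{483884}{3976313}\right) \left(-3986038\right) = \left(- \frac{19727979426491}{3976313}\right) \left(-3986038\right) = \frac{78636475657211332658}{3976313}$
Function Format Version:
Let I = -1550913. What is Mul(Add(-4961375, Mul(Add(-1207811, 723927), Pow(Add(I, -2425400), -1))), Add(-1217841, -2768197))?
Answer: Rational(78636475657211332658, 3976313) ≈ 1.9776e+13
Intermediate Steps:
Mul(Add(-4961375, Mul(Add(-1207811, 723927), Pow(Add(I, -2425400), -1))), Add(-1217841, -2768197)) = Mul(Add(-4961375, Mul(Add(-1207811, 723927), Pow(Add(-1550913, -2425400), -1))), Add(-1217841, -2768197)) = Mul(Add(-4961375, Mul(-483884, Pow(-3976313, -1))), -3986038) = Mul(Add(-4961375, Mul(-483884, Rational(-1, 3976313))), -3986038) = Mul(Add(-4961375, Rational(483884, 3976313)), -3986038) = Mul(Rational(-19727979426491, 3976313), -3986038) = Rational(78636475657211332658, 3976313)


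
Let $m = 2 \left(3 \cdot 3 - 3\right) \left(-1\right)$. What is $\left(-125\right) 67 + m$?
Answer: $-8387$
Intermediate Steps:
$m = -12$ ($m = 2 \left(9 - 3\right) \left(-1\right) = 2 \cdot 6 \left(-1\right) = 12 \left(-1\right) = -12$)
$\left(-125\right) 67 + m = \left(-125\right) 67 - 12 = -8375 - 12 = -8387$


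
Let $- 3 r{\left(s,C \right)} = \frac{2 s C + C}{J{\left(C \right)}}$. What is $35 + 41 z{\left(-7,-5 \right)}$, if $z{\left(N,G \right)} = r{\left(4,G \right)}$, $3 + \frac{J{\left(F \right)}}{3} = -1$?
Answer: $- \frac{65}{4} \approx -16.25$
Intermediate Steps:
$J{\left(F \right)} = -12$ ($J{\left(F \right)} = -9 + 3 \left(-1\right) = -9 - 3 = -12$)
$r{\left(s,C \right)} = \frac{C}{36} + \frac{C s}{18}$ ($r{\left(s,C \right)} = - \frac{\left(2 s C + C\right) \frac{1}{-12}}{3} = - \frac{\left(2 C s + C\right) \left(- \frac{1}{12}\right)}{3} = - \frac{\left(C + 2 C s\right) \left(- \frac{1}{12}\right)}{3} = - \frac{- \frac{C}{12} - \frac{C s}{6}}{3} = \frac{C}{36} + \frac{C s}{18}$)
$z{\left(N,G \right)} = \frac{G}{4}$ ($z{\left(N,G \right)} = \frac{G \left(1 + 2 \cdot 4\right)}{36} = \frac{G \left(1 + 8\right)}{36} = \frac{1}{36} G 9 = \frac{G}{4}$)
$35 + 41 z{\left(-7,-5 \right)} = 35 + 41 \cdot \frac{1}{4} \left(-5\right) = 35 + 41 \left(- \frac{5}{4}\right) = 35 - \frac{205}{4} = - \frac{65}{4}$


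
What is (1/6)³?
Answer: 1/216 ≈ 0.0046296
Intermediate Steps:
(1/6)³ = (⅙)³ = 1/216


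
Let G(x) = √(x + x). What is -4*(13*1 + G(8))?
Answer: -68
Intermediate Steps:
G(x) = √2*√x (G(x) = √(2*x) = √2*√x)
-4*(13*1 + G(8)) = -4*(13*1 + √2*√8) = -4*(13 + √2*(2*√2)) = -4*(13 + 4) = -4*17 = -68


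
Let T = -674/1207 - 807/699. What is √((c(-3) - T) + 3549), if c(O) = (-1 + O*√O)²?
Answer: √(278772629900278 + 474545252166*I*√3)/281231 ≈ 59.369 + 0.087523*I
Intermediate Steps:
T = -481725/281231 (T = -674*1/1207 - 807*1/699 = -674/1207 - 269/233 = -481725/281231 ≈ -1.7129)
c(O) = (-1 + O^(3/2))²
√((c(-3) - T) + 3549) = √(((-1 + (-3)^(3/2))² - 1*(-481725/281231)) + 3549) = √(((-1 - 3*I*√3)² + 481725/281231) + 3549) = √((481725/281231 + (-1 - 3*I*√3)²) + 3549) = √(998570544/281231 + (-1 - 3*I*√3)²)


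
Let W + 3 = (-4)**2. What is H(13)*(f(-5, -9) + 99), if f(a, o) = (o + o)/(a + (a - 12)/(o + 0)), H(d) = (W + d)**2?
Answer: 495846/7 ≈ 70835.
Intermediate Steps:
W = 13 (W = -3 + (-4)**2 = -3 + 16 = 13)
H(d) = (13 + d)**2
f(a, o) = 2*o/(a + (-12 + a)/o) (f(a, o) = (2*o)/(a + (-12 + a)/o) = 2*o/(a + (-12 + a)/o))
H(13)*(f(-5, -9) + 99) = (13 + 13)**2*(2*(-9)**2/(-12 - 5 - 5*(-9)) + 99) = 26**2*(2*81/(-12 - 5 + 45) + 99) = 676*(2*81/28 + 99) = 676*(2*81*(1/28) + 99) = 676*(81/14 + 99) = 676*(1467/14) = 495846/7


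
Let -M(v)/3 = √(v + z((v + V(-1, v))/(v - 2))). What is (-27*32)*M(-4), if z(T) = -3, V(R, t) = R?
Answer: 2592*I*√7 ≈ 6857.8*I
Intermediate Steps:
M(v) = -3*√(-3 + v) (M(v) = -3*√(v - 3) = -3*√(-3 + v))
(-27*32)*M(-4) = (-27*32)*(-3*√(-3 - 4)) = -(-2592)*√(-7) = -(-2592)*I*√7 = 2592*I*√7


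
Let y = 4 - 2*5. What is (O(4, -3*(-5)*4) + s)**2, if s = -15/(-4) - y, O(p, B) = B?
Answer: 77841/16 ≈ 4865.1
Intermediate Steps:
y = -6 (y = 4 - 10 = -6)
s = 39/4 (s = -15/(-4) - 1*(-6) = -15*(-1/4) + 6 = 15/4 + 6 = 39/4 ≈ 9.7500)
(O(4, -3*(-5)*4) + s)**2 = (-3*(-5)*4 + 39/4)**2 = (15*4 + 39/4)**2 = (60 + 39/4)**2 = (279/4)**2 = 77841/16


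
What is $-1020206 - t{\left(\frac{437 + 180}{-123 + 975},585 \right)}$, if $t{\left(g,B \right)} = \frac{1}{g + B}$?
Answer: $- \frac{509120542474}{499037} \approx -1.0202 \cdot 10^{6}$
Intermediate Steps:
$t{\left(g,B \right)} = \frac{1}{B + g}$
$-1020206 - t{\left(\frac{437 + 180}{-123 + 975},585 \right)} = -1020206 - \frac{1}{585 + \frac{437 + 180}{-123 + 975}} = -1020206 - \frac{1}{585 + \frac{617}{852}} = -1020206 - \frac{1}{\frac{499037}{852}} = -1020206 - \frac{852}{499037} = - \frac{509120542474}{499037}$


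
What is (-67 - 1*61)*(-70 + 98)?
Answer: -3584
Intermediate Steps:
(-67 - 1*61)*(-70 + 98) = (-67 - 61)*28 = -128*28 = -3584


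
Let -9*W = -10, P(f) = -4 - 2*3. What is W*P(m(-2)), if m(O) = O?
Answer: -100/9 ≈ -11.111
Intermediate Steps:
P(f) = -10 (P(f) = -4 - 6 = -10)
W = 10/9 (W = -⅑*(-10) = 10/9 ≈ 1.1111)
W*P(m(-2)) = (10/9)*(-10) = -100/9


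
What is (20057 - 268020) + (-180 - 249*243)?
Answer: -308650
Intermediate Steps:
(20057 - 268020) + (-180 - 249*243) = -247963 + (-180 - 60507) = -247963 - 60687 = -308650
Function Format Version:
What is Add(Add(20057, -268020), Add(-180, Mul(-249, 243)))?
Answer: -308650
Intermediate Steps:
Add(Add(20057, -268020), Add(-180, Mul(-249, 243))) = Add(-247963, Add(-180, -60507)) = Add(-247963, -60687) = -308650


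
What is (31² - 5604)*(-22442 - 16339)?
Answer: 180060183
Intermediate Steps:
(31² - 5604)*(-22442 - 16339) = (961 - 5604)*(-38781) = -4643*(-38781) = 180060183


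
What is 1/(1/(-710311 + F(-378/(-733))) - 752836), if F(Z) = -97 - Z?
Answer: -520729442/392023870198245 ≈ -1.3283e-6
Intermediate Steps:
1/(1/(-710311 + F(-378/(-733))) - 752836) = 1/(1/(-710311 + (-97 - (-378)/(-733))) - 752836) = 1/(1/(-710311 + (-97 - (-378)*(-1)/733)) - 752836) = 1/(1/(-710311 + (-97 - 1*378/733)) - 752836) = 1/(1/(-710311 + (-97 - 378/733)) - 752836) = 1/(1/(-710311 - 71479/733) - 752836) = 1/(1/(-520729442/733) - 752836) = 1/(-733/520729442 - 752836) = 1/(-392023870198245/520729442) = -520729442/392023870198245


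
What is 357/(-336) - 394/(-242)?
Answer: 1095/1936 ≈ 0.56560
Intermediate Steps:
357/(-336) - 394/(-242) = 357*(-1/336) - 394*(-1/242) = -17/16 + 197/121 = 1095/1936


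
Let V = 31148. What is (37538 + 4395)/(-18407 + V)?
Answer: 41933/12741 ≈ 3.2912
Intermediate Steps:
(37538 + 4395)/(-18407 + V) = (37538 + 4395)/(-18407 + 31148) = 41933/12741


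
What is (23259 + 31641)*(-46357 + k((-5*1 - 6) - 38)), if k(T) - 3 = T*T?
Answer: -2413019700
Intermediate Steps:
k(T) = 3 + T² (k(T) = 3 + T*T = 3 + T²)
(23259 + 31641)*(-46357 + k((-5*1 - 6) - 38)) = (23259 + 31641)*(-46357 + (3 + ((-5*1 - 6) - 38)²)) = 54900*(-46357 + (3 + ((-5 - 6) - 38)²)) = 54900*(-46357 + (3 + (-11 - 38)²)) = 54900*(-46357 + (3 + (-49)²)) = 54900*(-46357 + (3 + 2401)) = 54900*(-46357 + 2404) = 54900*(-43953) = -2413019700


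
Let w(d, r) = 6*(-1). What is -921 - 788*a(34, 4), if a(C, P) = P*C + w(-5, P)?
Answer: -103361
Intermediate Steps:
w(d, r) = -6
a(C, P) = -6 + C*P (a(C, P) = P*C - 6 = C*P - 6 = -6 + C*P)
-921 - 788*a(34, 4) = -921 - 788*(-6 + 34*4) = -921 - 788*(-6 + 136) = -921 - 788*130 = -921 - 102440 = -103361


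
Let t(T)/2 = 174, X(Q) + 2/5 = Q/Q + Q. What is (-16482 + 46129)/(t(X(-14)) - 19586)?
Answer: -29647/19238 ≈ -1.5411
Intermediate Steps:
X(Q) = ⅗ + Q (X(Q) = -⅖ + (Q/Q + Q) = -⅖ + (1 + Q) = ⅗ + Q)
t(T) = 348 (t(T) = 2*174 = 348)
(-16482 + 46129)/(t(X(-14)) - 19586) = (-16482 + 46129)/(348 - 19586) = 29647/(-19238) = 29647*(-1/19238) = -29647/19238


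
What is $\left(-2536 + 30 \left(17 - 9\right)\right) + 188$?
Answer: $-2108$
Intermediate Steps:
$\left(-2536 + 30 \left(17 - 9\right)\right) + 188 = \left(-2536 + 30 \cdot 8\right) + 188 = \left(-2536 + 240\right) + 188 = -2296 + 188 = -2108$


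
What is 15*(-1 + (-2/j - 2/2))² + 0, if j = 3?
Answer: 320/3 ≈ 106.67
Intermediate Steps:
15*(-1 + (-2/j - 2/2))² + 0 = 15*(-1 + (-2/3 - 2/2))² + 0 = 15*(-1 + (-2*⅓ - 2*½))² + 0 = 15*(-1 + (-⅔ - 1))² + 0 = 15*(-1 - 5/3)² + 0 = 15*(-8/3)² + 0 = 15*(64/9) + 0 = 320/3 + 0 = 320/3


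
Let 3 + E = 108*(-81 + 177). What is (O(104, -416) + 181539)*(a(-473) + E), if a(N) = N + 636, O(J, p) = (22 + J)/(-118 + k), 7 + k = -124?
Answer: 158632692960/83 ≈ 1.9112e+9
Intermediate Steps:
k = -131 (k = -7 - 124 = -131)
O(J, p) = -22/249 - J/249 (O(J, p) = (22 + J)/(-118 - 131) = (22 + J)/(-249) = (22 + J)*(-1/249) = -22/249 - J/249)
a(N) = 636 + N
E = 10365 (E = -3 + 108*(-81 + 177) = -3 + 108*96 = -3 + 10368 = 10365)
(O(104, -416) + 181539)*(a(-473) + E) = ((-22/249 - 1/249*104) + 181539)*((636 - 473) + 10365) = ((-22/249 - 104/249) + 181539)*(163 + 10365) = (-42/83 + 181539)*10528 = (15067695/83)*10528 = 158632692960/83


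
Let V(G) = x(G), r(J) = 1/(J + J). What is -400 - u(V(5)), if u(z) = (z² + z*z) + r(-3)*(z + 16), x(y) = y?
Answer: -893/2 ≈ -446.50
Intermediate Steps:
r(J) = 1/(2*J)
V(G) = G
u(z) = -8/3 + 2*z² - z/6 (u(z) = (z² + z*z) + ((½)/(-3))*(z + 16) = (z² + z²) + ((½)*(-⅓))*(16 + z) = 2*z² - (16 + z)/6 = 2*z² + (-8/3 - z/6) = -8/3 + 2*z² - z/6)
-400 - u(V(5)) = -400 - (-8/3 + 2*5² - ⅙*5) = -400 - (-8/3 + 2*25 - ⅚) = -400 - (-8/3 + 50 - ⅚) = -400 - 1*93/2 = -400 - 93/2 = -893/2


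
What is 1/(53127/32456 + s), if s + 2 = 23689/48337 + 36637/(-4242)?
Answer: -3327479250312/28316032759213 ≈ -0.11751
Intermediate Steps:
s = -2080525039/205045554 (s = -2 + (23689/48337 + 36637/(-4242)) = -2 + (23689*(1/48337) + 36637*(-1/4242)) = -2 + (23689/48337 - 36637/4242) = -2 - 1670433931/205045554 = -2080525039/205045554 ≈ -10.147)
1/(53127/32456 + s) = 1/(53127/32456 - 2080525039/205045554) = 1/(-28316032759213/3327479250312) = -3327479250312/28316032759213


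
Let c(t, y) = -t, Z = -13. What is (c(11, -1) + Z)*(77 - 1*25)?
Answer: -1248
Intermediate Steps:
(c(11, -1) + Z)*(77 - 1*25) = (-1*11 - 13)*(77 - 1*25) = (-11 - 13)*(77 - 25) = -24*52 = -1248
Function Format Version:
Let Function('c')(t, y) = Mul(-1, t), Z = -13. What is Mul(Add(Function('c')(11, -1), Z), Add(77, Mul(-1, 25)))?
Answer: -1248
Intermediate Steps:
Mul(Add(Function('c')(11, -1), Z), Add(77, Mul(-1, 25))) = Mul(Add(Mul(-1, 11), -13), Add(77, Mul(-1, 25))) = Mul(Add(-11, -13), Add(77, -25)) = Mul(-24, 52) = -1248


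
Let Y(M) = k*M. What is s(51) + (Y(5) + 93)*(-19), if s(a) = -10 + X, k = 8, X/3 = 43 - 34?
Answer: -2510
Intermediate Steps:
X = 27 (X = 3*(43 - 34) = 3*9 = 27)
Y(M) = 8*M
s(a) = 17 (s(a) = -10 + 27 = 17)
s(51) + (Y(5) + 93)*(-19) = 17 + (8*5 + 93)*(-19) = 17 + (40 + 93)*(-19) = 17 + 133*(-19) = 17 - 2527 = -2510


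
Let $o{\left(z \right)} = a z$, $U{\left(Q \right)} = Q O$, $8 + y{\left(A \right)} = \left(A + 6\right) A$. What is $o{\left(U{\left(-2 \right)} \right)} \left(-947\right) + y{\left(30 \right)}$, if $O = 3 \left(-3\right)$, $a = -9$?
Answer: $154486$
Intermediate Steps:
$O = -9$
$y{\left(A \right)} = -8 + A \left(6 + A\right)$ ($y{\left(A \right)} = -8 + \left(A + 6\right) A = -8 + \left(6 + A\right) A = -8 + A \left(6 + A\right)$)
$U{\left(Q \right)} = - 9 Q$ ($U{\left(Q \right)} = Q \left(-9\right) = - 9 Q$)
$o{\left(z \right)} = - 9 z$
$o{\left(U{\left(-2 \right)} \right)} \left(-947\right) + y{\left(30 \right)} = - 9 \left(\left(-9\right) \left(-2\right)\right) \left(-947\right) + \left(-8 + 30^{2} + 6 \cdot 30\right) = \left(-9\right) 18 \left(-947\right) + \left(-8 + 900 + 180\right) = \left(-162\right) \left(-947\right) + 1072 = 153414 + 1072 = 154486$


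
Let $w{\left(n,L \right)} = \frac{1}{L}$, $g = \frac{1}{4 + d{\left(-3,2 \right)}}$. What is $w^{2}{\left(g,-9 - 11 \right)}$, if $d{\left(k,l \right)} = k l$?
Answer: $\frac{1}{400} \approx 0.0025$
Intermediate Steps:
$g = - \frac{1}{2}$ ($g = \frac{1}{4 - 6} = \frac{1}{-2} = - \frac{1}{2} \approx -0.5$)
$w^{2}{\left(g,-9 - 11 \right)} = \left(\frac{1}{-9 - 11}\right)^{2} = \left(\frac{1}{-20}\right)^{2} = \left(- \frac{1}{20}\right)^{2} = \frac{1}{400}$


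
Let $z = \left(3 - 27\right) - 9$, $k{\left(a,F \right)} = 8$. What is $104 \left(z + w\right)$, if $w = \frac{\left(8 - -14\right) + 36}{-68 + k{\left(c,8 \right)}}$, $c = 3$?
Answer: $- \frac{52988}{15} \approx -3532.5$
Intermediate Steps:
$w = - \frac{29}{30}$ ($w = \frac{\left(8 - -14\right) + 36}{-68 + 8} = \frac{\left(8 + 14\right) + 36}{-60} = \left(22 + 36\right) \left(- \frac{1}{60}\right) = 58 \left(- \frac{1}{60}\right) = - \frac{29}{30} \approx -0.96667$)
$z = -33$ ($z = -24 - 9 = -33$)
$104 \left(z + w\right) = 104 \left(-33 - \frac{29}{30}\right) = 104 \left(- \frac{1019}{30}\right) = - \frac{52988}{15}$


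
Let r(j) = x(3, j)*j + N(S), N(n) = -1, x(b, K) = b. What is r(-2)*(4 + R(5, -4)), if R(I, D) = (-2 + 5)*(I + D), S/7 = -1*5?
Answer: -49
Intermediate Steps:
S = -35 (S = 7*(-1*5) = 7*(-5) = -35)
R(I, D) = 3*D + 3*I (R(I, D) = 3*(D + I) = 3*D + 3*I)
r(j) = -1 + 3*j (r(j) = 3*j - 1 = -1 + 3*j)
r(-2)*(4 + R(5, -4)) = (-1 + 3*(-2))*(4 + (3*(-4) + 3*5)) = (-1 - 6)*(4 + (-12 + 15)) = -7*(4 + 3) = -7*7 = -49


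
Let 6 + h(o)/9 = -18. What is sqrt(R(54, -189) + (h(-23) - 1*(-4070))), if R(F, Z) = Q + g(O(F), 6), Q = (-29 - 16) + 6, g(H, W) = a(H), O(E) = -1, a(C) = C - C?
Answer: sqrt(3815) ≈ 61.766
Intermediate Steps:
a(C) = 0
g(H, W) = 0
h(o) = -216 (h(o) = -54 + 9*(-18) = -54 - 162 = -216)
Q = -39 (Q = -45 + 6 = -39)
R(F, Z) = -39 (R(F, Z) = -39 + 0 = -39)
sqrt(R(54, -189) + (h(-23) - 1*(-4070))) = sqrt(-39 + (-216 - 1*(-4070))) = sqrt(-39 + (-216 + 4070)) = sqrt(-39 + 3854) = sqrt(3815)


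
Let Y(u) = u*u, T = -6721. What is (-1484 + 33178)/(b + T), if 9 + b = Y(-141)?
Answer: 31694/13151 ≈ 2.4100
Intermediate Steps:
Y(u) = u²
b = 19872 (b = -9 + (-141)² = -9 + 19881 = 19872)
(-1484 + 33178)/(b + T) = (-1484 + 33178)/(19872 - 6721) = 31694/13151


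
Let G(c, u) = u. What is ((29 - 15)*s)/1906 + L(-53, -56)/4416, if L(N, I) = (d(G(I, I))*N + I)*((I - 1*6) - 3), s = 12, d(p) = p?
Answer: -5625403/131514 ≈ -42.774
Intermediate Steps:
L(N, I) = (-9 + I)*(I + I*N) (L(N, I) = (I*N + I)*((I - 1*6) - 3) = (I + I*N)*((I - 6) - 3) = (I + I*N)*((-6 + I) - 3) = (I + I*N)*(-9 + I) = (-9 + I)*(I + I*N))
((29 - 15)*s)/1906 + L(-53, -56)/4416 = ((29 - 15)*12)/1906 - 56*(-9 - 56 - 9*(-53) - 56*(-53))/4416 = (14*12)*(1/1906) - 56*(-9 - 56 + 477 + 2968)*(1/4416) = 168*(1/1906) - 56*3380*(1/4416) = 84/953 - 189280*1/4416 = 84/953 - 5915/138 = -5625403/131514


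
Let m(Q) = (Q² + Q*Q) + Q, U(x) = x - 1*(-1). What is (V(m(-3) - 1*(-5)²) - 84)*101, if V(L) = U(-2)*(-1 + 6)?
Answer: -8989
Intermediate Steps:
U(x) = 1 + x (U(x) = x + 1 = 1 + x)
m(Q) = Q + 2*Q² (m(Q) = (Q² + Q²) + Q = 2*Q² + Q = Q + 2*Q²)
V(L) = -5 (V(L) = (1 - 2)*(-1 + 6) = -1*5 = -5)
(V(m(-3) - 1*(-5)²) - 84)*101 = (-5 - 84)*101 = -89*101 = -8989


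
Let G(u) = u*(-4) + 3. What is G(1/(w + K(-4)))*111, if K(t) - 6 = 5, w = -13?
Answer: 555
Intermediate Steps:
K(t) = 11 (K(t) = 6 + 5 = 11)
G(u) = 3 - 4*u (G(u) = -4*u + 3 = 3 - 4*u)
G(1/(w + K(-4)))*111 = (3 - 4/(-13 + 11))*111 = (3 - 4/(-2))*111 = (3 - 4*(-½))*111 = (3 + 2)*111 = 5*111 = 555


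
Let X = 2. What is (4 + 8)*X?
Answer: 24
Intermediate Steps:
(4 + 8)*X = (4 + 8)*2 = 12*2 = 24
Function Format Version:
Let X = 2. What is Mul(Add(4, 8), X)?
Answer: 24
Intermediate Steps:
Mul(Add(4, 8), X) = Mul(Add(4, 8), 2) = Mul(12, 2) = 24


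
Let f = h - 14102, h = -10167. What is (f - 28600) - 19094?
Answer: -71963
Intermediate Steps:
f = -24269 (f = -10167 - 14102 = -24269)
(f - 28600) - 19094 = (-24269 - 28600) - 19094 = -52869 - 19094 = -71963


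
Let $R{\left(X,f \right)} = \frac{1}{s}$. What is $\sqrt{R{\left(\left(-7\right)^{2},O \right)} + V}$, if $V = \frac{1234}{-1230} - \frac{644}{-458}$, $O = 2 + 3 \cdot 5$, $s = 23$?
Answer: $\frac{\sqrt{4683197240130}}{3239205} \approx 0.66809$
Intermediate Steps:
$O = 17$ ($O = 2 + 15 = 17$)
$R{\left(X,f \right)} = \frac{1}{23}$
$V = \frac{56737}{140835}$ ($V = 1234 \left(- \frac{1}{1230}\right) - - \frac{322}{229} = - \frac{617}{615} + \frac{322}{229} = \frac{56737}{140835} \approx 0.40286$)
$\sqrt{R{\left(\left(-7\right)^{2},O \right)} + V} = \sqrt{\frac{1}{23} + \frac{56737}{140835}} = \sqrt{\frac{1445786}{3239205}} = \frac{\sqrt{4683197240130}}{3239205}$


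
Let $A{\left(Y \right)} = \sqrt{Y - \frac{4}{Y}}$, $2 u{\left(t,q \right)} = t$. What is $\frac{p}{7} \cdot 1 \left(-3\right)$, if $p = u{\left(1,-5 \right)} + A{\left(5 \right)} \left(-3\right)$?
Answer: $- \frac{3}{14} + \frac{9 \sqrt{105}}{35} \approx 2.4206$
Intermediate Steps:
$u{\left(t,q \right)} = \frac{t}{2}$
$p = \frac{1}{2} - \frac{3 \sqrt{105}}{5}$ ($p = \frac{1}{2} \cdot 1 + \sqrt{5 - \frac{4}{5}} \left(-3\right) = \frac{1}{2} + \sqrt{5 - \frac{4}{5}} \left(-3\right) = \frac{1}{2} + \sqrt{\frac{21}{5}} \left(-3\right) = \frac{1}{2} + \frac{\sqrt{105}}{5} \left(-3\right) = \frac{1}{2} - \frac{3 \sqrt{105}}{5} \approx -5.6482$)
$\frac{p}{7} \cdot 1 \left(-3\right) = \frac{\frac{1}{2} - \frac{3 \sqrt{105}}{5}}{7} \cdot 1 \left(-3\right) = \left(\frac{1}{2} - \frac{3 \sqrt{105}}{5}\right) \frac{1}{7} \left(-3\right) = \left(\frac{1}{14} - \frac{3 \sqrt{105}}{35}\right) \left(-3\right) = - \frac{3}{14} + \frac{9 \sqrt{105}}{35}$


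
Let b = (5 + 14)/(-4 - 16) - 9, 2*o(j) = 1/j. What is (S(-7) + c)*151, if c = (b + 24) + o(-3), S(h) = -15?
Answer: -10117/60 ≈ -168.62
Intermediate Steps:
o(j) = 1/(2*j) (o(j) = (1/j)/2 = 1/(2*j))
b = -199/20 (b = 19/(-20) - 9 = 19*(-1/20) - 9 = -19/20 - 9 = -199/20 ≈ -9.9500)
c = 833/60 (c = (-199/20 + 24) + (½)/(-3) = 281/20 + (½)*(-⅓) = 281/20 - ⅙ = 833/60 ≈ 13.883)
(S(-7) + c)*151 = (-15 + 833/60)*151 = -67/60*151 = -10117/60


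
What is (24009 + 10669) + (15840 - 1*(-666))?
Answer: 51184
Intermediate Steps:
(24009 + 10669) + (15840 - 1*(-666)) = 34678 + (15840 + 666) = 34678 + 16506 = 51184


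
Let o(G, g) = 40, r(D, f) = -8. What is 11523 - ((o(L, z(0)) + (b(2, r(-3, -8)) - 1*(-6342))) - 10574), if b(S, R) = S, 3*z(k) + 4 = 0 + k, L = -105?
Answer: 15713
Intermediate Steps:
z(k) = -4/3 + k/3 (z(k) = -4/3 + (0 + k)/3 = -4/3 + k/3)
11523 - ((o(L, z(0)) + (b(2, r(-3, -8)) - 1*(-6342))) - 10574) = 11523 - ((40 + (2 - 1*(-6342))) - 10574) = 11523 - ((40 + (2 + 6342)) - 10574) = 11523 - ((40 + 6344) - 10574) = 11523 - (6384 - 10574) = 11523 - 1*(-4190) = 11523 + 4190 = 15713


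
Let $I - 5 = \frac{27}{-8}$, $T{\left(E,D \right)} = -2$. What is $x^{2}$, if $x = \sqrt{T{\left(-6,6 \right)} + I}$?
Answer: $- \frac{3}{8} \approx -0.375$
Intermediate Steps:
$I = \frac{13}{8}$ ($I = 5 + \frac{27}{-8} = 5 + 27 \left(- \frac{1}{8}\right) = 5 - \frac{27}{8} = \frac{13}{8} \approx 1.625$)
$x = \frac{i \sqrt{6}}{4}$ ($x = \sqrt{-2 + \frac{13}{8}} = \sqrt{- \frac{3}{8}} = \frac{i \sqrt{6}}{4} \approx 0.61237 i$)
$x^{2} = \left(\frac{i \sqrt{6}}{4}\right)^{2} = - \frac{3}{8}$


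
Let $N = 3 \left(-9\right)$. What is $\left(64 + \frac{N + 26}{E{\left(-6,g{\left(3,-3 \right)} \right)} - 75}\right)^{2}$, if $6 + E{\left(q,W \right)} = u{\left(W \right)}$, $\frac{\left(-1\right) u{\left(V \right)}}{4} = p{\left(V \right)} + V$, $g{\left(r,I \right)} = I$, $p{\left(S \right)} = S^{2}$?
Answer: $\frac{45171841}{11025} \approx 4097.2$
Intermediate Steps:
$N = -27$
$u{\left(V \right)} = - 4 V - 4 V^{2}$ ($u{\left(V \right)} = - 4 \left(V^{2} + V\right) = - 4 \left(V + V^{2}\right) = - 4 V - 4 V^{2}$)
$E{\left(q,W \right)} = -6 + 4 W \left(-1 - W\right)$
$\left(64 + \frac{N + 26}{E{\left(-6,g{\left(3,-3 \right)} \right)} - 75}\right)^{2} = \left(64 + \frac{-27 + 26}{\left(-6 - -12 - 4 \left(-3\right)^{2}\right) - 75}\right)^{2} = \left(64 - \frac{1}{\left(-6 + 12 - 36\right) - 75}\right)^{2} = \left(64 - \frac{1}{-30 - 75}\right)^{2} = \left(64 - \frac{1}{-105}\right)^{2} = \left(64 - - \frac{1}{105}\right)^{2} = \left(64 + \frac{1}{105}\right)^{2} = \left(\frac{6721}{105}\right)^{2} = \frac{45171841}{11025}$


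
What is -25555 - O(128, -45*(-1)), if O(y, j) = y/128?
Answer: -25556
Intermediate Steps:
O(y, j) = y/128 (O(y, j) = y*(1/128) = y/128)
-25555 - O(128, -45*(-1)) = -25555 - 128/128 = -25555 - 1*1 = -25555 - 1 = -25556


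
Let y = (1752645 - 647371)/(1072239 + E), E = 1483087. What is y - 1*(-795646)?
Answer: 1016568007935/1277663 ≈ 7.9565e+5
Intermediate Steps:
y = 552637/1277663 (y = (1752645 - 647371)/(1072239 + 1483087) = 1105274/2555326 = 1105274*(1/2555326) = 552637/1277663 ≈ 0.43254)
y - 1*(-795646) = 552637/1277663 - 1*(-795646) = 552637/1277663 + 795646 = 1016568007935/1277663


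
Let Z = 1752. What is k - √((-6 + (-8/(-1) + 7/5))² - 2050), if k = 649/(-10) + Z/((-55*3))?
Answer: -8307/110 - I*√50961/5 ≈ -75.518 - 45.149*I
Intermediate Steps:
k = -8307/110 (k = 649/(-10) + 1752/((-55*3)) = 649*(-⅒) + 1752/(-165) = -649/10 + 1752*(-1/165) = -649/10 - 584/55 = -8307/110 ≈ -75.518)
k - √((-6 + (-8/(-1) + 7/5))² - 2050) = -8307/110 - √((-6 + (-8/(-1) + 7/5))² - 2050) = -8307/110 - √((-6 + (-8*(-1) + 7*(⅕)))² - 2050) = -8307/110 - √((-6 + (8 + 7/5))² - 2050) = -8307/110 - √((-6 + 47/5)² - 2050) = -8307/110 - √((17/5)² - 2050) = -8307/110 - √(289/25 - 2050) = -8307/110 - √(-50961/25) = -8307/110 - I*√50961/5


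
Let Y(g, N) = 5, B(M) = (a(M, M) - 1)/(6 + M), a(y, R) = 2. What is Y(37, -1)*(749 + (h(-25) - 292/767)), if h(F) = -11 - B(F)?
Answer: 53750465/14573 ≈ 3688.4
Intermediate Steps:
B(M) = 1/(6 + M) (B(M) = (2 - 1)/(6 + M) = 1/(6 + M))
h(F) = -11 - 1/(6 + F)
Y(37, -1)*(749 + (h(-25) - 292/767)) = 5*(749 + ((-67 - 11*(-25))/(6 - 25) - 292/767)) = 5*(749 + ((-67 + 275)/(-19) - 292*1/767)) = 5*(749 + (-1/19*208 - 292/767)) = 5*(749 + (-208/19 - 292/767)) = 5*(749 - 165084/14573) = 5*(10750093/14573) = 53750465/14573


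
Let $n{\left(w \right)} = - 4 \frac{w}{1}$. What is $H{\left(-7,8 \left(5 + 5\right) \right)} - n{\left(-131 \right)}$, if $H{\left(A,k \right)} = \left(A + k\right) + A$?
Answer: $-458$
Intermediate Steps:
$n{\left(w \right)} = - 4 w$ ($n{\left(w \right)} = - 4 w 1 = - 4 w$)
$H{\left(A,k \right)} = k + 2 A$
$H{\left(-7,8 \left(5 + 5\right) \right)} - n{\left(-131 \right)} = \left(8 \left(5 + 5\right) + 2 \left(-7\right)\right) - \left(-4\right) \left(-131\right) = \left(8 \cdot 10 - 14\right) - 524 = \left(80 - 14\right) - 524 = 66 - 524 = -458$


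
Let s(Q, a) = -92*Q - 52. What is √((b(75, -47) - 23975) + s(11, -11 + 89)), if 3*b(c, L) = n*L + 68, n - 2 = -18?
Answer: I*√222891/3 ≈ 157.37*I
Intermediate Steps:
n = -16 (n = 2 - 18 = -16)
b(c, L) = 68/3 - 16*L/3 (b(c, L) = (-16*L + 68)/3 = (68 - 16*L)/3 = 68/3 - 16*L/3)
s(Q, a) = -52 - 92*Q
√((b(75, -47) - 23975) + s(11, -11 + 89)) = √(((68/3 - 16/3*(-47)) - 23975) + (-52 - 92*11)) = √(((68/3 + 752/3) - 23975) + (-52 - 1012)) = √((820/3 - 23975) - 1064) = √(-71105/3 - 1064) = √(-74297/3) = I*√222891/3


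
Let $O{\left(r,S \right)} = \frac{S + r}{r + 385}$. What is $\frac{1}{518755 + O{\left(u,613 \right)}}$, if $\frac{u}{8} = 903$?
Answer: $\frac{7609}{3947214632} \approx 1.9277 \cdot 10^{-6}$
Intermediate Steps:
$u = 7224$ ($u = 8 \cdot 903 = 7224$)
$O{\left(r,S \right)} = \frac{S + r}{385 + r}$
$\frac{1}{518755 + O{\left(u,613 \right)}} = \frac{1}{518755 + \frac{613 + 7224}{385 + 7224}} = \frac{1}{518755 + \frac{1}{7609} \cdot 7837} = \frac{1}{518755 + \frac{7837}{7609}} = \frac{1}{\frac{3947214632}{7609}} = \frac{7609}{3947214632}$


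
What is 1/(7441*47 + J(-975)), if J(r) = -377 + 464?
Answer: 1/349814 ≈ 2.8587e-6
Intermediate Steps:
J(r) = 87
1/(7441*47 + J(-975)) = 1/(7441*47 + 87) = 1/(349727 + 87) = 1/349814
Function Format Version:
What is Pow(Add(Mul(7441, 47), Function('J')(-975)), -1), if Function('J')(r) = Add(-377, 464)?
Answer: Rational(1, 349814) ≈ 2.8587e-6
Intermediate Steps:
Function('J')(r) = 87
Pow(Add(Mul(7441, 47), Function('J')(-975)), -1) = Pow(Add(Mul(7441, 47), 87), -1) = Pow(Add(349727, 87), -1) = Pow(349814, -1) = Rational(1, 349814)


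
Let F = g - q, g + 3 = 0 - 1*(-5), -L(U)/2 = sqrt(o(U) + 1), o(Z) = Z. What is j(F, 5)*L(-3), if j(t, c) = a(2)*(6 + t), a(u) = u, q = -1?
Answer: -36*I*sqrt(2) ≈ -50.912*I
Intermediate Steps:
L(U) = -2*sqrt(1 + U) (L(U) = -2*sqrt(U + 1) = -2*sqrt(1 + U))
g = 2 (g = -3 + (0 - 1*(-5)) = -3 + (0 + 5) = -3 + 5 = 2)
F = 3 (F = 2 - 1*(-1) = 2 + 1 = 3)
j(t, c) = 12 + 2*t (j(t, c) = 2*(6 + t) = 12 + 2*t)
j(F, 5)*L(-3) = (12 + 2*3)*(-2*sqrt(1 - 3)) = (12 + 6)*(-2*I*sqrt(2)) = 18*(-2*I*sqrt(2)) = -36*I*sqrt(2)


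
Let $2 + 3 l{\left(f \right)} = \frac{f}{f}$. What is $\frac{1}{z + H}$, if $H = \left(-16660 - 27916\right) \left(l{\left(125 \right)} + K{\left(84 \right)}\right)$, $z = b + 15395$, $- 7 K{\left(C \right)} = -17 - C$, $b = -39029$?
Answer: $- \frac{3}{1955830} \approx -1.5339 \cdot 10^{-6}$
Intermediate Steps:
$K{\left(C \right)} = \frac{17}{7} + \frac{C}{7}$ ($K{\left(C \right)} = - \frac{-17 - C}{7} = \frac{17}{7} + \frac{C}{7}$)
$l{\left(f \right)} = - \frac{1}{3}$ ($l{\left(f \right)} = - \frac{2}{3} + \frac{f \frac{1}{f}}{3} = - \frac{2}{3} + \frac{1}{3} \cdot 1 = - \frac{2}{3} + \frac{1}{3} = - \frac{1}{3}$)
$z = -23634$ ($z = -39029 + 15395 = -23634$)
$H = - \frac{1884928}{3}$ ($H = \left(-16660 - 27916\right) \left(- \frac{1}{3} + \left(\frac{17}{7} + \frac{1}{7} \cdot 84\right)\right) = - 44576 \left(- \frac{1}{3} + \left(\frac{17}{7} + 12\right)\right) = - 44576 \left(- \frac{1}{3} + \frac{101}{7}\right) = \left(-44576\right) \frac{296}{21} = - \frac{1884928}{3} \approx -6.2831 \cdot 10^{5}$)
$\frac{1}{z + H} = \frac{1}{-23634 - \frac{1884928}{3}} = \frac{1}{- \frac{1955830}{3}} = - \frac{3}{1955830}$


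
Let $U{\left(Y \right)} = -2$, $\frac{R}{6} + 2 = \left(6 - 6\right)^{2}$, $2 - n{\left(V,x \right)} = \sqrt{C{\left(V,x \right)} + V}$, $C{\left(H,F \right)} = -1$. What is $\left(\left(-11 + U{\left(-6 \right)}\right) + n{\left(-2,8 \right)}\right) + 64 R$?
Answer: $-779 - i \sqrt{3} \approx -779.0 - 1.732 i$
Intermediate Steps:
$n{\left(V,x \right)} = 2 - \sqrt{-1 + V}$
$R = -12$ ($R = -12 + 6 \left(6 - 6\right)^{2} = -12 + 6 \cdot 0^{2} = -12 + 6 \cdot 0 = -12 + 0 = -12$)
$\left(\left(-11 + U{\left(-6 \right)}\right) + n{\left(-2,8 \right)}\right) + 64 R = \left(\left(-11 - 2\right) + \left(2 - \sqrt{-1 - 2}\right)\right) + 64 \left(-12\right) = \left(-13 + \left(2 - \sqrt{-3}\right)\right) - 768 = \left(-13 + \left(2 - i \sqrt{3}\right)\right) - 768 = \left(-11 - i \sqrt{3}\right) - 768 = -779 - i \sqrt{3}$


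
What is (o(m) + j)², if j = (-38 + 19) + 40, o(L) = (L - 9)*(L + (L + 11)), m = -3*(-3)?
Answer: 441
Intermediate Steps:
m = 9
o(L) = (-9 + L)*(11 + 2*L) (o(L) = (-9 + L)*(L + (11 + L)) = (-9 + L)*(11 + 2*L))
j = 21 (j = -19 + 40 = 21)
(o(m) + j)² = ((-99 - 7*9 + 2*9²) + 21)² = ((-99 - 63 + 2*81) + 21)² = ((-99 - 63 + 162) + 21)² = (0 + 21)² = 21² = 441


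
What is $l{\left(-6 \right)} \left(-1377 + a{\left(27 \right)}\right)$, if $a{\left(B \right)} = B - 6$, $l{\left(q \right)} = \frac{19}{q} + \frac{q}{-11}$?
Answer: $\frac{39098}{11} \approx 3554.4$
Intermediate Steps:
$l{\left(q \right)} = \frac{19}{q} - \frac{q}{11}$ ($l{\left(q \right)} = \frac{19}{q} + q \left(- \frac{1}{11}\right) = \frac{19}{q} - \frac{q}{11}$)
$a{\left(B \right)} = -6 + B$
$l{\left(-6 \right)} \left(-1377 + a{\left(27 \right)}\right) = \left(\frac{19}{-6} - - \frac{6}{11}\right) \left(-1377 + \left(-6 + 27\right)\right) = \left(19 \left(- \frac{1}{6}\right) + \frac{6}{11}\right) \left(-1377 + 21\right) = \left(- \frac{19}{6} + \frac{6}{11}\right) \left(-1356\right) = \left(- \frac{173}{66}\right) \left(-1356\right) = \frac{39098}{11}$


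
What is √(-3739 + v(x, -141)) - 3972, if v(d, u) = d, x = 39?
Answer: -3972 + 10*I*√37 ≈ -3972.0 + 60.828*I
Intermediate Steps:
√(-3739 + v(x, -141)) - 3972 = √(-3739 + 39) - 3972 = √(-3700) - 3972 = 10*I*√37 - 3972 = -3972 + 10*I*√37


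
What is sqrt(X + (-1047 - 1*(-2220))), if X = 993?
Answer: 19*sqrt(6) ≈ 46.540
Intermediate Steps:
sqrt(X + (-1047 - 1*(-2220))) = sqrt(993 + (-1047 - 1*(-2220))) = sqrt(993 + (-1047 + 2220)) = sqrt(993 + 1173) = sqrt(2166) = 19*sqrt(6)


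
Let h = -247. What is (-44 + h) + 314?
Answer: 23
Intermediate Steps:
(-44 + h) + 314 = (-44 - 247) + 314 = -291 + 314 = 23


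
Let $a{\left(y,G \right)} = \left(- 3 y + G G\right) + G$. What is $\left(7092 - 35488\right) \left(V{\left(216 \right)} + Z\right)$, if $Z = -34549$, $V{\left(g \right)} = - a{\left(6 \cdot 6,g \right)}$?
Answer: $2308963948$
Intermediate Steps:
$a{\left(y,G \right)} = G + G^{2} - 3 y$ ($a{\left(y,G \right)} = \left(- 3 y + G^{2}\right) + G = \left(G^{2} - 3 y\right) + G = G + G^{2} - 3 y$)
$V{\left(g \right)} = 108 - g - g^{2}$ ($V{\left(g \right)} = - (g + g^{2} - 3 \cdot 6 \cdot 6) = - (g + g^{2} - 108) = - (-108 + g + g^{2}) = 108 - g - g^{2}$)
$\left(7092 - 35488\right) \left(V{\left(216 \right)} + Z\right) = \left(7092 - 35488\right) \left(\left(108 - 216 - 216^{2}\right) - 34549\right) = - 28396 \left(\left(108 - 216 - 46656\right) - 34549\right) = - 28396 \left(-46764 - 34549\right) = \left(-28396\right) \left(-81313\right) = 2308963948$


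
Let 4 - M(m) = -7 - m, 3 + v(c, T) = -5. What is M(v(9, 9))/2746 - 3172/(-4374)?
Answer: 4361717/6005502 ≈ 0.72629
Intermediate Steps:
v(c, T) = -8 (v(c, T) = -3 - 5 = -8)
M(m) = 11 + m (M(m) = 4 - (-7 - m) = 4 + (7 + m) = 11 + m)
M(v(9, 9))/2746 - 3172/(-4374) = (11 - 8)/2746 - 3172/(-4374) = 3*(1/2746) - 3172*(-1/4374) = 3/2746 + 1586/2187 = 4361717/6005502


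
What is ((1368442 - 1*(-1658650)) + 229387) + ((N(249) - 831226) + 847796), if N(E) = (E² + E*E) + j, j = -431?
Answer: 3396620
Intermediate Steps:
N(E) = -431 + 2*E² (N(E) = (E² + E*E) - 431 = (E² + E²) - 431 = 2*E² - 431 = -431 + 2*E²)
((1368442 - 1*(-1658650)) + 229387) + ((N(249) - 831226) + 847796) = ((1368442 - 1*(-1658650)) + 229387) + (((-431 + 2*249²) - 831226) + 847796) = ((1368442 + 1658650) + 229387) + (((-431 + 2*62001) - 831226) + 847796) = (3027092 + 229387) + (((-431 + 124002) - 831226) + 847796) = 3256479 + ((123571 - 831226) + 847796) = 3256479 + (-707655 + 847796) = 3256479 + 140141 = 3396620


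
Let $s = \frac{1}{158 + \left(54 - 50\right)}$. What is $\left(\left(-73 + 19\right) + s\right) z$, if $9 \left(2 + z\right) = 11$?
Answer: $\frac{61229}{1458} \approx 41.995$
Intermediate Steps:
$z = - \frac{7}{9}$ ($z = -2 + \frac{1}{9} \cdot 11 = -2 + \frac{11}{9} = - \frac{7}{9} \approx -0.77778$)
$s = \frac{1}{162}$ ($s = \frac{1}{158 + \left(54 - 50\right)} = \frac{1}{158 + 4} = \frac{1}{162} \approx 0.0061728$)
$\left(\left(-73 + 19\right) + s\right) z = \left(\left(-73 + 19\right) + \frac{1}{162}\right) \left(- \frac{7}{9}\right) = \left(-54 + \frac{1}{162}\right) \left(- \frac{7}{9}\right) = \left(- \frac{8747}{162}\right) \left(- \frac{7}{9}\right) = \frac{61229}{1458}$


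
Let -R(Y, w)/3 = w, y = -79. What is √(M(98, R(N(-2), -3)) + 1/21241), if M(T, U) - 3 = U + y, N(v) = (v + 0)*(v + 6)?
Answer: I*√30229044186/21241 ≈ 8.1853*I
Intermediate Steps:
N(v) = v*(6 + v)
R(Y, w) = -3*w
M(T, U) = -76 + U (M(T, U) = 3 + (U - 79) = 3 + (-79 + U) = -76 + U)
√(M(98, R(N(-2), -3)) + 1/21241) = √((-76 - 3*(-3)) + 1/21241) = √((-76 + 9) + 1/21241) = √(-67 + 1/21241) = √(-1423146/21241) = I*√30229044186/21241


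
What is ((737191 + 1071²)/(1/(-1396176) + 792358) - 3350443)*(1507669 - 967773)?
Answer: -2001122388444473847752024/1106271223007 ≈ -1.8089e+12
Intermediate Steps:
((737191 + 1071²)/(1/(-1396176) + 792358) - 3350443)*(1507669 - 967773) = ((737191 + 1147041)/(-1/1396176 + 792358) - 3350443)*539896 = (1884232/(1106271223007/1396176) - 3350443)*539896 = (1884232*(1396176/1106271223007) - 3350443)*539896 = (2630719496832/1106271223007 - 3350443)*539896 = -3706496044505745269/1106271223007*539896 = -2001122388444473847752024/1106271223007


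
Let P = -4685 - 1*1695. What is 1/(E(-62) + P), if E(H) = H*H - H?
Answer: -1/2474 ≈ -0.00040420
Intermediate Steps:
P = -6380 (P = -4685 - 1695 = -6380)
E(H) = H**2 - H
1/(E(-62) + P) = 1/(-62*(-1 - 62) - 6380) = 1/(-62*(-63) - 6380) = 1/(3906 - 6380) = 1/(-2474) = -1/2474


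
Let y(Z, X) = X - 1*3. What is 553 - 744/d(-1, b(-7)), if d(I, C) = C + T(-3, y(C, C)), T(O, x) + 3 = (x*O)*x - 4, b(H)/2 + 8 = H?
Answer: 228482/413 ≈ 553.23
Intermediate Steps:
y(Z, X) = -3 + X (y(Z, X) = X - 3 = -3 + X)
b(H) = -16 + 2*H
T(O, x) = -7 + O*x**2 (T(O, x) = -3 + ((x*O)*x - 4) = -3 + ((O*x)*x - 4) = -3 + (O*x**2 - 4) = -3 + (-4 + O*x**2) = -7 + O*x**2)
d(I, C) = -7 + C - 3*(-3 + C)**2 (d(I, C) = C + (-7 - 3*(-3 + C)**2) = -7 + C - 3*(-3 + C)**2)
553 - 744/d(-1, b(-7)) = 553 - 744/(-7 + (-16 + 2*(-7)) - 3*(-3 + (-16 + 2*(-7)))**2) = 553 - 744/(-7 + (-16 - 14) - 3*(-3 + (-16 - 14))**2) = 553 - 744/(-7 - 30 - 3*(-3 - 30)**2) = 553 - 744/(-7 - 30 - 3*(-33)**2) = 553 - 744/(-7 - 30 - 3*1089) = 553 - 744/(-7 - 30 - 3267) = 553 - 744/(-3304) = 553 - 744*(-1)/3304 = 553 - 1*(-93/413) = 553 + 93/413 = 228482/413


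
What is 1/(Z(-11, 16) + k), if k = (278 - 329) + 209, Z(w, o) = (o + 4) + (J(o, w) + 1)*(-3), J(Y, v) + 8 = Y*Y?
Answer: -1/569 ≈ -0.0017575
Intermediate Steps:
J(Y, v) = -8 + Y² (J(Y, v) = -8 + Y*Y = -8 + Y²)
Z(w, o) = 25 + o - 3*o² (Z(w, o) = (o + 4) + ((-8 + o²) + 1)*(-3) = (4 + o) + (-7 + o²)*(-3) = (4 + o) + (21 - 3*o²) = 25 + o - 3*o²)
k = 158 (k = -51 + 209 = 158)
1/(Z(-11, 16) + k) = 1/((25 + 16 - 3*16²) + 158) = 1/((25 + 16 - 3*256) + 158) = 1/((25 + 16 - 768) + 158) = 1/(-727 + 158) = 1/(-569) = -1/569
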